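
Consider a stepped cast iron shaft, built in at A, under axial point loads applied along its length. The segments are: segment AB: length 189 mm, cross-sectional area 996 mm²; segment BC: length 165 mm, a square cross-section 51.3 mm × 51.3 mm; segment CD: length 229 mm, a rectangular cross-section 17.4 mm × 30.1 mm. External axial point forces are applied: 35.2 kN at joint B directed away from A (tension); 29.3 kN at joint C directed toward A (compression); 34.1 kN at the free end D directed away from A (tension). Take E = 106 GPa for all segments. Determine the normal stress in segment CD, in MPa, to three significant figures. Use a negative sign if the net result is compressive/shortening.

65.1 MPa

Internal axial forces (sectioning from the free end, tension +): N_CD = 34.1 kN, N_BC = 4.8 kN, N_AB = 40 kN.
A_CD = 523.7 mm².
σ_CD = N_CD/A_CD = 34100/523.7 = 65.11 MPa.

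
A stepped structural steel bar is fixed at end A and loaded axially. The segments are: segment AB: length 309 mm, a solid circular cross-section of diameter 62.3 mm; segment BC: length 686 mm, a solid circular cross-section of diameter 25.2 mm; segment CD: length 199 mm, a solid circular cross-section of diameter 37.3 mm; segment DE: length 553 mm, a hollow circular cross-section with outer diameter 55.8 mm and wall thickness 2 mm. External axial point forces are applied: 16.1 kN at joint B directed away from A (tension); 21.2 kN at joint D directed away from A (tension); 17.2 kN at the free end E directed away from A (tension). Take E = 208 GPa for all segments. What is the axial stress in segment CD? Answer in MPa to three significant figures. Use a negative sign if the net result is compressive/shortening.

Internal axial forces (sectioning from the free end, tension +): N_DE = 17.2 kN, N_CD = 38.4 kN, N_BC = 38.4 kN, N_AB = 54.5 kN.
A_CD = 1093 mm².
σ_CD = N_CD/A_CD = 38400/1093 = 35.14 MPa.

35.1 MPa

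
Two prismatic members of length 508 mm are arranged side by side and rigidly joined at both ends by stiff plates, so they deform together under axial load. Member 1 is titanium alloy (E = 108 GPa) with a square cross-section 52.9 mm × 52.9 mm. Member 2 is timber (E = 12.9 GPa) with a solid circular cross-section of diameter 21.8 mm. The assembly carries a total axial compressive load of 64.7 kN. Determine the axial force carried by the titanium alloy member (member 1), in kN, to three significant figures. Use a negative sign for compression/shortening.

-63.7 kN

A_1 = 2798 mm².
A_2 = 373.3 mm².
Equal strain + equilibrium ⇒ each member carries load in proportion to AE: A₁E₁ = 302200000 N, A₂E₂ = 4815000 N, ΣAE = 307000000 N.
F₁ = P·A₁E₁/ΣAE = -64700·302200000/307000000 = -63690 N.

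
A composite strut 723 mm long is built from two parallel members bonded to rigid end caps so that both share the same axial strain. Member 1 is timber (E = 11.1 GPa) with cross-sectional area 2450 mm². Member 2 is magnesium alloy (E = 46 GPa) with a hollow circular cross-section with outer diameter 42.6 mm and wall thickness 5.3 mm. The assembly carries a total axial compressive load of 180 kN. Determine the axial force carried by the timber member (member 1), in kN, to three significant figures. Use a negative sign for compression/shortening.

-87.8 kN

A_2 = 621.1 mm².
Equal strain + equilibrium ⇒ each member carries load in proportion to AE: A₁E₁ = 27200000 N, A₂E₂ = 28570000 N, ΣAE = 55760000 N.
F₁ = P·A₁E₁/ΣAE = -180000·27200000/55760000 = -87780 N.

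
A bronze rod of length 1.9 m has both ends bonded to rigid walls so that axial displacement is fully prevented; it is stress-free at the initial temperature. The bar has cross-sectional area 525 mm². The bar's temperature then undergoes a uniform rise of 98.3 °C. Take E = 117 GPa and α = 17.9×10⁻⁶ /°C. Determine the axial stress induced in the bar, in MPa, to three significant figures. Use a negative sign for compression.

-206 MPa

Free thermal expansion αLΔT = 17.9e-6 · 1900 · 98.3 = 3.343 mm.
The walls impose strain ε = −(3.343)/1900 = -1.7596e-03; σ = Eε = 117000 · -1.7596e-03 = -205.9 MPa.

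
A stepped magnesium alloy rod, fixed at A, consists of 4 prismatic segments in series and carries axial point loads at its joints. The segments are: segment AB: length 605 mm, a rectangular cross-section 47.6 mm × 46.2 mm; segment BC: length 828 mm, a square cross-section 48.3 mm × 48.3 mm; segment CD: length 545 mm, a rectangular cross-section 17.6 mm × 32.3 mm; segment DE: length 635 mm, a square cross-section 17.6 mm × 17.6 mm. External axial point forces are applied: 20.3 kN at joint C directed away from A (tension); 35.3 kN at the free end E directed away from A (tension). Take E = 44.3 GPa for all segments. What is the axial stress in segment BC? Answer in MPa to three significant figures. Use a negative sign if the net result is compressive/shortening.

23.8 MPa

Internal axial forces (sectioning from the free end, tension +): N_DE = 35.3 kN, N_CD = 35.3 kN, N_BC = 55.6 kN, N_AB = 55.6 kN.
A_BC = 2333 mm².
σ_BC = N_BC/A_BC = 55600/2333 = 23.83 MPa.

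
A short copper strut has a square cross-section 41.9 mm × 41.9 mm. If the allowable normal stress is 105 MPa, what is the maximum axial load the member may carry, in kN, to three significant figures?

A = 1756 mm².
P_max = σ_allow · A = 105 · 1756 = 184300 N = 184.3 kN.

184 kN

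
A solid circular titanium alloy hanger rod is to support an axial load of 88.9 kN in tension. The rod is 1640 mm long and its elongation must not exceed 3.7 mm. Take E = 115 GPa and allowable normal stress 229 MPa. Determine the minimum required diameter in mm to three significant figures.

22.2 mm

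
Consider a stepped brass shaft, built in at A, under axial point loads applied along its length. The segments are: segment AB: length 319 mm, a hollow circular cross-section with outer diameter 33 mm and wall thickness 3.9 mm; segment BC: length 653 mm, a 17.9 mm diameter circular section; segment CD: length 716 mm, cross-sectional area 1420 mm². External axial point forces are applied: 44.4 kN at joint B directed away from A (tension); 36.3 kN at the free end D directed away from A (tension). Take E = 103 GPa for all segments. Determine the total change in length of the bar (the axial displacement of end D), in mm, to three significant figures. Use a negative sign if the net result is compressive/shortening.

1.79 mm

Internal axial forces (sectioning from the free end, tension +): N_CD = 36.3 kN, N_BC = 36.3 kN, N_AB = 80.7 kN.
A_AB = 356.5 mm².
A_BC = 251.6 mm².
δ_AB = 80700·319/(356.5·103000) = 0.701 mm
δ_BC = 36300·653/(251.6·103000) = 0.9145 mm
δ_CD = 36300·716/(1420·103000) = 0.1777 mm
δ = Σδ_i = 1.793 mm.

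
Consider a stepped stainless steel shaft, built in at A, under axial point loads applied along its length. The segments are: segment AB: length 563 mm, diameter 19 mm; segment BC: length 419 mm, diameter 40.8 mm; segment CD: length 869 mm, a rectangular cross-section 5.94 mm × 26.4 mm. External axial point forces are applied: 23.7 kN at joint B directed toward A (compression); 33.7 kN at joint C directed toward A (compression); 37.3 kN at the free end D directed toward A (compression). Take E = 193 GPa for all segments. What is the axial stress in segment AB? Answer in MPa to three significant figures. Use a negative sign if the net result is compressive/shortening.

-334 MPa

Internal axial forces (sectioning from the free end, tension +): N_CD = -37.3 kN, N_BC = -71 kN, N_AB = -94.7 kN.
A_AB = 283.5 mm².
σ_AB = N_AB/A_AB = -94700/283.5 = -334 MPa.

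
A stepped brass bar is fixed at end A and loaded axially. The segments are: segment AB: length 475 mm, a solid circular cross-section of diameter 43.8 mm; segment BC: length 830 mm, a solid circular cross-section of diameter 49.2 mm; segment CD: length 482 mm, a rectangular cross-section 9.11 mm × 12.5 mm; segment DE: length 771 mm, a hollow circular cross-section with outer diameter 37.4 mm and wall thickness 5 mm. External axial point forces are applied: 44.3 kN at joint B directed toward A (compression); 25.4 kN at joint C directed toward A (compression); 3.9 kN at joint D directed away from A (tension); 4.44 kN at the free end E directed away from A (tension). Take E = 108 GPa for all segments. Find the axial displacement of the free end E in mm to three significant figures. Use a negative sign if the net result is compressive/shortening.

0.141 mm

Internal axial forces (sectioning from the free end, tension +): N_DE = 4.44 kN, N_CD = 8.34 kN, N_BC = -17.06 kN, N_AB = -61.36 kN.
A_AB = 1507 mm².
A_BC = 1901 mm².
A_CD = 113.9 mm².
A_DE = 508.9 mm².
δ_AB = -61360·475/(1507·108000) = -0.1791 mm
δ_BC = -17060·830/(1901·108000) = -0.06896 mm
δ_CD = 8340·482/(113.9·108000) = 0.3269 mm
δ_DE = 4440·771/(508.9·108000) = 0.06228 mm
δ = Σδ_i = 0.1411 mm.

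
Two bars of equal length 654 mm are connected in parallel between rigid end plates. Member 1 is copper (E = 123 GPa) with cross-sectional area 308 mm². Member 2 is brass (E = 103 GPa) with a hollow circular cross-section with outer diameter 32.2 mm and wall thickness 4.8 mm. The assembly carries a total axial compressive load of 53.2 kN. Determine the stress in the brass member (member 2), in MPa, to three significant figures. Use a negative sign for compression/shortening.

A_2 = 413.2 mm².
Equal strain + equilibrium ⇒ each member carries load in proportion to AE: A₁E₁ = 37880000 N, A₂E₂ = 42560000 N, ΣAE = 80440000 N.
σ₂ = P·E₂/ΣAE = -53200·103000/80440000 = -68.12 MPa.

-68.1 MPa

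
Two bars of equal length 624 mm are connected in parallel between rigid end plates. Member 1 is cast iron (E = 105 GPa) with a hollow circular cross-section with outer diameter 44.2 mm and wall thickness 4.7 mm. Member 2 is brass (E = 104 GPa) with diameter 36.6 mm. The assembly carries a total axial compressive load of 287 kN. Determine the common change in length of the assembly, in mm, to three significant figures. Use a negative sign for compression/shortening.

A_1 = 583.2 mm².
A_2 = 1052 mm².
Equal strain + equilibrium ⇒ each member carries load in proportion to AE: A₁E₁ = 61240000 N, A₂E₂ = 109400000 N, ΣAE = 170700000 N.
δ = PL/ΣAE = -287000·624/170700000 = -1.049 mm.

-1.05 mm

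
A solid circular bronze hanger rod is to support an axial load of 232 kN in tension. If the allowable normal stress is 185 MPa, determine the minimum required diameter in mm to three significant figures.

40.0 mm

Required area A ≥ P/σ_allow = 232000/185 = 1254 mm².
For a solid circular section, d ≥ √(4A/π) = 39.96 mm.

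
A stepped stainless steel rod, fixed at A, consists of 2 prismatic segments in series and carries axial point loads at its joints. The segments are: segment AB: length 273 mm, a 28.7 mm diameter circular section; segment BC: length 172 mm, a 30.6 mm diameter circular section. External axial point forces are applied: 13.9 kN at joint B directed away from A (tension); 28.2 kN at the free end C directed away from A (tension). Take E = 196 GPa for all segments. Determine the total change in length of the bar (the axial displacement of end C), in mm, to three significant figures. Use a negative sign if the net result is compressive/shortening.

0.124 mm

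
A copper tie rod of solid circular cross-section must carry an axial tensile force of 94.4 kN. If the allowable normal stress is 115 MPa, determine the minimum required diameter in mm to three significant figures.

Required area A ≥ P/σ_allow = 94400/115 = 820.9 mm².
For a solid circular section, d ≥ √(4A/π) = 32.33 mm.

32.3 mm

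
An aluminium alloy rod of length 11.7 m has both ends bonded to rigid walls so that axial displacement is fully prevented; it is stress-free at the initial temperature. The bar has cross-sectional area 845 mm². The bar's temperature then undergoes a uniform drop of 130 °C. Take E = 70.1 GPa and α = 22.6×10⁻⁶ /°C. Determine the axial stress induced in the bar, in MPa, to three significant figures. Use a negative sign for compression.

206 MPa

Free thermal expansion αLΔT = 22.6e-6 · 11700 · -130 = -34.37 mm.
The walls impose strain ε = −(-34.37)/11700 = 2.9380e-03; σ = Eε = 70100 · 2.9380e-03 = 206 MPa.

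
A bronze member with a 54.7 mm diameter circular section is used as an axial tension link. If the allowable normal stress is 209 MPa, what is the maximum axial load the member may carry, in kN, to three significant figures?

491 kN

A = 2350 mm².
P_max = σ_allow · A = 209 · 2350 = 491100 N = 491.1 kN.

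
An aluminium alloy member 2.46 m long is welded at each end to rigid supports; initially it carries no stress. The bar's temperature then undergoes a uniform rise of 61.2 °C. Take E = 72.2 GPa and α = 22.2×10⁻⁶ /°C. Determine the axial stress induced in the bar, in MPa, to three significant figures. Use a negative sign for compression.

-98.1 MPa

Free thermal expansion αLΔT = 22.2e-6 · 2460 · 61.2 = 3.342 mm.
The walls impose strain ε = −(3.342)/2460 = -1.3586e-03; σ = Eε = 72200 · -1.3586e-03 = -98.09 MPa.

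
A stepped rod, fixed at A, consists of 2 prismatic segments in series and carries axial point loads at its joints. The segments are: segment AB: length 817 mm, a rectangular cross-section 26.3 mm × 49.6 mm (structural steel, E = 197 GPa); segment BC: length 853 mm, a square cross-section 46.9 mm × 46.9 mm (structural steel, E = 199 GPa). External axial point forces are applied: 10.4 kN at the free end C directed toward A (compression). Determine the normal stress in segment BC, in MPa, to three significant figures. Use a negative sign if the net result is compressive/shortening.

Internal axial forces (sectioning from the free end, tension +): N_BC = -10.4 kN, N_AB = -10.4 kN.
A_BC = 2200 mm².
σ_BC = N_BC/A_BC = -10400/2200 = -4.728 MPa.

-4.73 MPa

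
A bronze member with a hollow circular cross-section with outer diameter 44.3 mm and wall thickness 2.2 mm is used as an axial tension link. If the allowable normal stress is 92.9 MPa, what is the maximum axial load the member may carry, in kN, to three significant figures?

27.0 kN

A = 291 mm².
P_max = σ_allow · A = 92.9 · 291 = 27030 N = 27.03 kN.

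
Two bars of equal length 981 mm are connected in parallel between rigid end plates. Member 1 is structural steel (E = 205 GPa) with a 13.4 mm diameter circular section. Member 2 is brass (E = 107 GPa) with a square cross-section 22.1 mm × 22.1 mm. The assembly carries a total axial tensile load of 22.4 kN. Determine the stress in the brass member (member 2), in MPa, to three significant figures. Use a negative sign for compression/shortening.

A_1 = 141 mm².
A_2 = 488.4 mm².
Equal strain + equilibrium ⇒ each member carries load in proportion to AE: A₁E₁ = 28910000 N, A₂E₂ = 52260000 N, ΣAE = 81170000 N.
σ₂ = P·E₂/ΣAE = 22400·107000/81170000 = 29.53 MPa.

29.5 MPa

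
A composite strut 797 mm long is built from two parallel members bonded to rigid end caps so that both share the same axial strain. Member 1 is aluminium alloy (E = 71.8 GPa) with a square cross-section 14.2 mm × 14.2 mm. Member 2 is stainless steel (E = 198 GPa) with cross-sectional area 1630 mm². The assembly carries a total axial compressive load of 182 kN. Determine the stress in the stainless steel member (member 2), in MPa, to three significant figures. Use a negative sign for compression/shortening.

A_1 = 201.6 mm².
Equal strain + equilibrium ⇒ each member carries load in proportion to AE: A₁E₁ = 14480000 N, A₂E₂ = 322700000 N, ΣAE = 337200000 N.
σ₂ = P·E₂/ΣAE = -182000·198000/337200000 = -106.9 MPa.

-107 MPa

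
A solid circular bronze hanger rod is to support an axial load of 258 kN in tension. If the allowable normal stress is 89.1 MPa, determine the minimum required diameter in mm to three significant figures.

Required area A ≥ P/σ_allow = 258000/89.1 = 2896 mm².
For a solid circular section, d ≥ √(4A/π) = 60.72 mm.

60.7 mm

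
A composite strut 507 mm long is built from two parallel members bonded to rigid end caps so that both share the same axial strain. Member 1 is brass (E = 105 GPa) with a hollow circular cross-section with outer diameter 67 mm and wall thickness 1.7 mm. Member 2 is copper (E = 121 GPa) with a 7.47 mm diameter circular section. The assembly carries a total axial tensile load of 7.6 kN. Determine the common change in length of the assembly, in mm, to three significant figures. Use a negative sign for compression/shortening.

0.0919 mm

A_1 = 348.7 mm².
A_2 = 43.83 mm².
Equal strain + equilibrium ⇒ each member carries load in proportion to AE: A₁E₁ = 36620000 N, A₂E₂ = 5303000 N, ΣAE = 41920000 N.
δ = PL/ΣAE = 7600·507/41920000 = 0.09191 mm.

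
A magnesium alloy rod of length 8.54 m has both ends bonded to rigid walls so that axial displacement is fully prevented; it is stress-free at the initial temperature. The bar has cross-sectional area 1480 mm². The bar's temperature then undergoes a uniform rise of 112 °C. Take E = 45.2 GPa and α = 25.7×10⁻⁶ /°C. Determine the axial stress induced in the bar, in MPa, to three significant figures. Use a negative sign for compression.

-130 MPa

Free thermal expansion αLΔT = 25.7e-6 · 8540 · 112 = 24.58 mm.
The walls impose strain ε = −(24.58)/8540 = -2.8784e-03; σ = Eε = 45200 · -2.8784e-03 = -130.1 MPa.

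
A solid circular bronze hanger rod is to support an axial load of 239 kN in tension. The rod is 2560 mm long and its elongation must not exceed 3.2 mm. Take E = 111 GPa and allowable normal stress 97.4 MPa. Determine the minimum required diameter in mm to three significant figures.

55.9 mm

Required area A ≥ P/σ_allow = 239000/97.4 = 2454 mm².
For a solid circular section, d ≥ √(4A/π) = 55.9 mm.
Elongation limit: A ≥ PL/(Eδ_allow) = 239000·2560/(111000·3.2) = 1723 mm² ⇒ d ≥ 46.83 mm.
The stress limit governs.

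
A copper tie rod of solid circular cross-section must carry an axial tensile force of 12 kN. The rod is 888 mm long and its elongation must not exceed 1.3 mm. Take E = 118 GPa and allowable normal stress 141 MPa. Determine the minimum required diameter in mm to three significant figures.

Required area A ≥ P/σ_allow = 12000/141 = 85.11 mm².
For a solid circular section, d ≥ √(4A/π) = 10.41 mm.
Elongation limit: A ≥ PL/(Eδ_allow) = 12000·888/(118000·1.3) = 69.47 mm² ⇒ d ≥ 9.405 mm.
The stress limit governs.

10.4 mm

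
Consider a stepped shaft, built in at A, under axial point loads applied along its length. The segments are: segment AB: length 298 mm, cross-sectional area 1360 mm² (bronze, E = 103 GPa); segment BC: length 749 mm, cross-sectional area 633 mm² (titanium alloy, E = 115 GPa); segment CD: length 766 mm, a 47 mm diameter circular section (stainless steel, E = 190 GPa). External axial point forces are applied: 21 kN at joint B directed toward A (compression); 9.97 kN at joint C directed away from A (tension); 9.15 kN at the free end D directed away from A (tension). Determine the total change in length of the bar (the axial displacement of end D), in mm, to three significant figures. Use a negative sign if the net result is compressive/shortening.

Internal axial forces (sectioning from the free end, tension +): N_CD = 9.15 kN, N_BC = 19.12 kN, N_AB = -1.88 kN.
A_CD = 1735 mm².
δ_AB = -1880·298/(1360·103000) = -0.003999 mm
δ_BC = 19120·749/(633·115000) = 0.1967 mm
δ_CD = 9150·766/(1735·190000) = 0.02126 mm
δ = Σδ_i = 0.214 mm.

0.214 mm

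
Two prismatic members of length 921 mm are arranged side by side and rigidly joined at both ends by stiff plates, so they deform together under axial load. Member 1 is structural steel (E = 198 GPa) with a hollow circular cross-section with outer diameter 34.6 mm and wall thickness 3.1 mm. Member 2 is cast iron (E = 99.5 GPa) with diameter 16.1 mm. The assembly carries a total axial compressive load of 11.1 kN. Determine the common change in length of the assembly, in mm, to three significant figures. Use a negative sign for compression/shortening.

A_1 = 306.8 mm².
A_2 = 203.6 mm².
Equal strain + equilibrium ⇒ each member carries load in proportion to AE: A₁E₁ = 60740000 N, A₂E₂ = 20260000 N, ΣAE = 81000000 N.
δ = PL/ΣAE = -11100·921/81000000 = -0.1262 mm.

-0.126 mm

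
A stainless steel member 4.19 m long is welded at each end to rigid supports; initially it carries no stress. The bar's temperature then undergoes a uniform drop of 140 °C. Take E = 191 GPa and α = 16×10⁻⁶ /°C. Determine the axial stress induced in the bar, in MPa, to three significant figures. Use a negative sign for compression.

428 MPa

Free thermal expansion αLΔT = 16e-6 · 4190 · -140 = -9.386 mm.
The walls impose strain ε = −(-9.386)/4190 = 2.2400e-03; σ = Eε = 191000 · 2.2400e-03 = 427.8 MPa.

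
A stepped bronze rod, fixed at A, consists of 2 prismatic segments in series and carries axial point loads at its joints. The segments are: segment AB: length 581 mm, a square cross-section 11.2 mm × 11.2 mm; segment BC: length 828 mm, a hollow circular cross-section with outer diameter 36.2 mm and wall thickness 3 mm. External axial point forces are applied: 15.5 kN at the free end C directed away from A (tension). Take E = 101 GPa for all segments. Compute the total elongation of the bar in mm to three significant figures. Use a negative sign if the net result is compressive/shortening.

1.12 mm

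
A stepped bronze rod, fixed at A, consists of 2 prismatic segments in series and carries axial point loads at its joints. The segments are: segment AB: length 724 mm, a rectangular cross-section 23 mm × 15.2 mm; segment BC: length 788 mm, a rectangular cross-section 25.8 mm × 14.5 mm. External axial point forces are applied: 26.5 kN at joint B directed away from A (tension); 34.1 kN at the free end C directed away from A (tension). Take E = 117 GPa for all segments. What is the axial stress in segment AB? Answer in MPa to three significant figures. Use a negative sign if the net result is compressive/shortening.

Internal axial forces (sectioning from the free end, tension +): N_BC = 34.1 kN, N_AB = 60.6 kN.
A_AB = 349.6 mm².
σ_AB = N_AB/A_AB = 60600/349.6 = 173.3 MPa.

173 MPa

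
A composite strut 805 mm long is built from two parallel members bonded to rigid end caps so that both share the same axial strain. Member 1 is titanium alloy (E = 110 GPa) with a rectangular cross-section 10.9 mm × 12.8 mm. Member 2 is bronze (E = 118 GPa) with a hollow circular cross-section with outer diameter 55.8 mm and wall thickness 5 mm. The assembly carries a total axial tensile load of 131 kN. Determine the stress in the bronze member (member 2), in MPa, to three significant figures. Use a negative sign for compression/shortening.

A_1 = 139.5 mm².
A_2 = 798 mm².
Equal strain + equilibrium ⇒ each member carries load in proportion to AE: A₁E₁ = 15350000 N, A₂E₂ = 94160000 N, ΣAE = 109500000 N.
σ₂ = P·E₂/ΣAE = 131000·118000/109500000 = 141.2 MPa.

141 MPa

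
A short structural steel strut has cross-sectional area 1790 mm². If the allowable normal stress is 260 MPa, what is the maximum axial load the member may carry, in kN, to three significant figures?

465 kN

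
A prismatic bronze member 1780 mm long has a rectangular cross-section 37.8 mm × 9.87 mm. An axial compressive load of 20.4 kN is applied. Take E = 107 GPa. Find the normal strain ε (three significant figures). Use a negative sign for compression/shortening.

A = 373.1 mm².
σ = N/A = -54.68 MPa; ε = σ/E = -54.68/107000 = -5.110e-04.

-5.11e-04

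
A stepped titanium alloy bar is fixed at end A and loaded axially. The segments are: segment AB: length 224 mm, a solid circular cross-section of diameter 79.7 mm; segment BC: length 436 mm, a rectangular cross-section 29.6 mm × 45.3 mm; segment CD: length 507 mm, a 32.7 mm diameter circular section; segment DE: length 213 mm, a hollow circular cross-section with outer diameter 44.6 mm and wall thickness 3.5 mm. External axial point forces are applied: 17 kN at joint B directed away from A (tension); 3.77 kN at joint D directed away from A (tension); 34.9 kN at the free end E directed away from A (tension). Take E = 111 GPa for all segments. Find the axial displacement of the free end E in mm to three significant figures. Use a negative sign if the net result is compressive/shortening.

Internal axial forces (sectioning from the free end, tension +): N_DE = 34.9 kN, N_CD = 38.67 kN, N_BC = 38.67 kN, N_AB = 55.67 kN.
A_AB = 4989 mm².
A_BC = 1341 mm².
A_CD = 839.8 mm².
A_DE = 451.9 mm².
δ_AB = 55670·224/(4989·111000) = 0.02252 mm
δ_BC = 38670·436/(1341·111000) = 0.1133 mm
δ_CD = 38670·507/(839.8·111000) = 0.2103 mm
δ_DE = 34900·213/(451.9·111000) = 0.1482 mm
δ = Σδ_i = 0.4943 mm.

0.494 mm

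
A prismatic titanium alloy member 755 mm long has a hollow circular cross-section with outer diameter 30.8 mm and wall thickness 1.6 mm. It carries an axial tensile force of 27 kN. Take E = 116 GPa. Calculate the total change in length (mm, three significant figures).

A = 146.8 mm².
δ_mech = NL/(AE) = 27000·755/(146.8·116000) = 1.197 mm.

1.20 mm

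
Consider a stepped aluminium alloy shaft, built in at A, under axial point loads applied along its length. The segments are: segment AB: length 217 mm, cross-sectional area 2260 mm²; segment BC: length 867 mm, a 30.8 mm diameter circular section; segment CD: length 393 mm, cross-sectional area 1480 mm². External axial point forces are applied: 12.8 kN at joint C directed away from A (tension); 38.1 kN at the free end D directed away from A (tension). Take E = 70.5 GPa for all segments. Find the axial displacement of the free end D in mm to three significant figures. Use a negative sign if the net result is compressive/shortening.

Internal axial forces (sectioning from the free end, tension +): N_CD = 38.1 kN, N_BC = 50.9 kN, N_AB = 50.9 kN.
A_BC = 745.1 mm².
δ_AB = 50900·217/(2260·70500) = 0.06932 mm
δ_BC = 50900·867/(745.1·70500) = 0.8401 mm
δ_CD = 38100·393/(1480·70500) = 0.1435 mm
δ = Σδ_i = 1.053 mm.

1.05 mm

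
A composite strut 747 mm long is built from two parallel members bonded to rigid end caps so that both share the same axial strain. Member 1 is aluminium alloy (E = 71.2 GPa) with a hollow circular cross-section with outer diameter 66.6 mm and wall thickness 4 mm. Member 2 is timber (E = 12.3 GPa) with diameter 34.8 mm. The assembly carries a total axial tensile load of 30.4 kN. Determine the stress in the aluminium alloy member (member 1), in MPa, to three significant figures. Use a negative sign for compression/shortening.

A_1 = 786.7 mm².
A_2 = 951.1 mm².
Equal strain + equilibrium ⇒ each member carries load in proportion to AE: A₁E₁ = 56010000 N, A₂E₂ = 11700000 N, ΣAE = 67710000 N.
σ₁ = P·E₁/ΣAE = 30400·71200/67710000 = 31.97 MPa.

32.0 MPa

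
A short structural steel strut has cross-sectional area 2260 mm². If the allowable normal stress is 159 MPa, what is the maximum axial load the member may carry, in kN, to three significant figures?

359 kN

P_max = σ_allow · A = 159 · 2260 = 359300 N = 359.3 kN.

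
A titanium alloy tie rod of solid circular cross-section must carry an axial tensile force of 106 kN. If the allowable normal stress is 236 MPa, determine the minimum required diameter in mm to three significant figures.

23.9 mm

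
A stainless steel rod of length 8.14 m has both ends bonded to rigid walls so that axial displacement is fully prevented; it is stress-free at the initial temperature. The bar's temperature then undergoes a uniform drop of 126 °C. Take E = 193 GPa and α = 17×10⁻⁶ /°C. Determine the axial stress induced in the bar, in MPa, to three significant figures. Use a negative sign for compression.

413 MPa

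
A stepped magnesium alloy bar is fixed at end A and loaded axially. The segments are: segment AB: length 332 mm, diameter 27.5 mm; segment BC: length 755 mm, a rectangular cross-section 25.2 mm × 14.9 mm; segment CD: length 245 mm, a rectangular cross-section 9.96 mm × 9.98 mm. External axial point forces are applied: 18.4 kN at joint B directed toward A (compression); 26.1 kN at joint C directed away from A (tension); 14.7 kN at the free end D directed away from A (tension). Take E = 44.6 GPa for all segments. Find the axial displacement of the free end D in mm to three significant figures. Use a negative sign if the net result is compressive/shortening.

2.93 mm

Internal axial forces (sectioning from the free end, tension +): N_CD = 14.7 kN, N_BC = 40.8 kN, N_AB = 22.4 kN.
A_AB = 594 mm².
A_BC = 375.5 mm².
A_CD = 99.4 mm².
δ_AB = 22400·332/(594·44600) = 0.2807 mm
δ_BC = 40800·755/(375.5·44600) = 1.839 mm
δ_CD = 14700·245/(99.4·44600) = 0.8124 mm
δ = Σδ_i = 2.933 mm.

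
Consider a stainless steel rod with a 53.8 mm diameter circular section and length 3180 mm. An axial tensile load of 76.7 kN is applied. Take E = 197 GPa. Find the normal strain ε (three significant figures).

A = 2273 mm².
σ = N/A = 33.74 MPa; ε = σ/E = 33.74/197000 = 1.713e-04.

1.71e-04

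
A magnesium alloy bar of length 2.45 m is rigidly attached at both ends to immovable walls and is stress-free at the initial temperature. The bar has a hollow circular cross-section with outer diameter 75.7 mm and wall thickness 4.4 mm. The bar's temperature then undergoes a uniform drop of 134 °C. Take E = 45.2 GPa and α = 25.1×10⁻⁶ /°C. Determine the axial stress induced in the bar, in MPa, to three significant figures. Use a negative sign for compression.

152 MPa

Free thermal expansion αLΔT = 25.1e-6 · 2450 · -134 = -8.24 mm.
The walls impose strain ε = −(-8.24)/2450 = 3.3634e-03; σ = Eε = 45200 · 3.3634e-03 = 152 MPa.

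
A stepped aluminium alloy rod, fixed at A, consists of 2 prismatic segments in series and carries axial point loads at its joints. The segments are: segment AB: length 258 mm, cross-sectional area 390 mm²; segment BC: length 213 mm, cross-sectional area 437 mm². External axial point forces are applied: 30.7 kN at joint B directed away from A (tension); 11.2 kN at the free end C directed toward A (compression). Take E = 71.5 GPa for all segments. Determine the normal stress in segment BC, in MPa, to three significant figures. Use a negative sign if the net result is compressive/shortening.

-25.6 MPa

Internal axial forces (sectioning from the free end, tension +): N_BC = -11.2 kN, N_AB = 19.5 kN.
σ_BC = N_BC/A_BC = -11200/437 = -25.63 MPa.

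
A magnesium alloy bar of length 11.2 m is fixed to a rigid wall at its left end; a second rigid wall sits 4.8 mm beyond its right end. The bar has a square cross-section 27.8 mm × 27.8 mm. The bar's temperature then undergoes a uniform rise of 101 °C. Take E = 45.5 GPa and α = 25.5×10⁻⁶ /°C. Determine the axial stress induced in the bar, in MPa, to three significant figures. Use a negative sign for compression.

Free thermal expansion αLΔT = 25.5e-6 · 11200 · 101 = 28.85 mm.
The walls engage after the gap closes; constrained expansion = 28.85 − 4.8 = 24.05 mm.
The walls impose strain ε = −(24.05)/11200 = -2.1469e-03; σ = Eε = 45500 · -2.1469e-03 = -97.69 MPa.

-97.7 MPa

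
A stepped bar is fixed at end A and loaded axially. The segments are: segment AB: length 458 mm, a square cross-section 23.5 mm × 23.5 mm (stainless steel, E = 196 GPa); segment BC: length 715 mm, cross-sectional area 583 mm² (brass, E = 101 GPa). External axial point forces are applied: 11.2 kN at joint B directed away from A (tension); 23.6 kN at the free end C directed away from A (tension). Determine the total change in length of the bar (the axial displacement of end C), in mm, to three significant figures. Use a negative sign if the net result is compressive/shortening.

0.434 mm

Internal axial forces (sectioning from the free end, tension +): N_BC = 23.6 kN, N_AB = 34.8 kN.
A_AB = 552.2 mm².
δ_AB = 34800·458/(552.2·196000) = 0.1472 mm
δ_BC = 23600·715/(583·101000) = 0.2866 mm
δ = Σδ_i = 0.4338 mm.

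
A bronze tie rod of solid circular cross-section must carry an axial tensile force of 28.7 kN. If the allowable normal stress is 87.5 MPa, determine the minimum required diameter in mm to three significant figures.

20.4 mm

Required area A ≥ P/σ_allow = 28700/87.5 = 328 mm².
For a solid circular section, d ≥ √(4A/π) = 20.44 mm.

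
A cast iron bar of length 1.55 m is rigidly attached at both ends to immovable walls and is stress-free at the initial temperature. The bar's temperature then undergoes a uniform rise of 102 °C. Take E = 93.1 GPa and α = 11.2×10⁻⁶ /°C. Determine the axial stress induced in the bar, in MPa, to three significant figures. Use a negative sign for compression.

-106 MPa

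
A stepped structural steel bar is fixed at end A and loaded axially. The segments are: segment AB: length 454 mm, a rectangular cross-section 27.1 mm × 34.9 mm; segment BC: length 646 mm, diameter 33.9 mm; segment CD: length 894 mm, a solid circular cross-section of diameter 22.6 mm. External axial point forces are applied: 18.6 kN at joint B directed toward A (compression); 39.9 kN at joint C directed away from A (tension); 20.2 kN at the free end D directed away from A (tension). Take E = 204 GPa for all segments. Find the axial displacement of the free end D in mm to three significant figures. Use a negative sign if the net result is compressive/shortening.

Internal axial forces (sectioning from the free end, tension +): N_CD = 20.2 kN, N_BC = 60.1 kN, N_AB = 41.5 kN.
A_AB = 945.8 mm².
A_BC = 902.6 mm².
A_CD = 401.1 mm².
δ_AB = 41500·454/(945.8·204000) = 0.09765 mm
δ_BC = 60100·646/(902.6·204000) = 0.2109 mm
δ_CD = 20200·894/(401.1·204000) = 0.2207 mm
δ = Σδ_i = 0.5292 mm.

0.529 mm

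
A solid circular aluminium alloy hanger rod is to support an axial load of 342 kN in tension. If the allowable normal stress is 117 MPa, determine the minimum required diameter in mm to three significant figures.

Required area A ≥ P/σ_allow = 342000/117 = 2923 mm².
For a solid circular section, d ≥ √(4A/π) = 61.01 mm.

61.0 mm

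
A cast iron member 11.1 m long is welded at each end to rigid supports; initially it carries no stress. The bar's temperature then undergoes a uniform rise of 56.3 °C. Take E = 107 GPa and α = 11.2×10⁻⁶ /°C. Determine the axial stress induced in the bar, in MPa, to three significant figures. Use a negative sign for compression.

-67.5 MPa

Free thermal expansion αLΔT = 11.2e-6 · 11100 · 56.3 = 6.999 mm.
The walls impose strain ε = −(6.999)/11100 = -6.3056e-04; σ = Eε = 107000 · -6.3056e-04 = -67.47 MPa.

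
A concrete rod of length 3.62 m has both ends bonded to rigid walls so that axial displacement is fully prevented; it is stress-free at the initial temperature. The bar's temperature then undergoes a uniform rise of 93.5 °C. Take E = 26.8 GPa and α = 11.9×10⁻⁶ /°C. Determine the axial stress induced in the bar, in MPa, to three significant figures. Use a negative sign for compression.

-29.8 MPa

Free thermal expansion αLΔT = 11.9e-6 · 3620 · 93.5 = 4.028 mm.
The walls impose strain ε = −(4.028)/3620 = -1.1126e-03; σ = Eε = 26800 · -1.1126e-03 = -29.82 MPa.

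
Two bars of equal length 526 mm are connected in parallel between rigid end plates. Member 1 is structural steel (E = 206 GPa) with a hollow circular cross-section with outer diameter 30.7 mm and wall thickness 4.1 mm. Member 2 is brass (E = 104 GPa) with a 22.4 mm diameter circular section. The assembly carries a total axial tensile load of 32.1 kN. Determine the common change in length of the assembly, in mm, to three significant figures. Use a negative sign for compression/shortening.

0.151 mm

A_1 = 342.6 mm².
A_2 = 394.1 mm².
Equal strain + equilibrium ⇒ each member carries load in proportion to AE: A₁E₁ = 70580000 N, A₂E₂ = 40980000 N, ΣAE = 111600000 N.
δ = PL/ΣAE = 32100·526/111600000 = 0.1513 mm.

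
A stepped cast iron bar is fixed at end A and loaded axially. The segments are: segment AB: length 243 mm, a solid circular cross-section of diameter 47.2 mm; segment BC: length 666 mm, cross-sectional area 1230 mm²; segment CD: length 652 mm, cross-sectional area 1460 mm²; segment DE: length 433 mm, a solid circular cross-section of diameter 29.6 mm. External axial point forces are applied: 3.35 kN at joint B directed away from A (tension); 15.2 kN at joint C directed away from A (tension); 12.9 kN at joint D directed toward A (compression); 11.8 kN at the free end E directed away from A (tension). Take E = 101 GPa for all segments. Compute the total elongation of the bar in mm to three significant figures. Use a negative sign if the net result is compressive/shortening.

0.168 mm

Internal axial forces (sectioning from the free end, tension +): N_DE = 11.8 kN, N_CD = -1.1 kN, N_BC = 14.1 kN, N_AB = 17.45 kN.
A_AB = 1750 mm².
A_DE = 688.1 mm².
δ_AB = 17450·243/(1750·101000) = 0.02399 mm
δ_BC = 14100·666/(1230·101000) = 0.07559 mm
δ_CD = -1100·652/(1460·101000) = -0.004864 mm
δ_DE = 11800·433/(688.1·101000) = 0.07351 mm
δ = Σδ_i = 0.1682 mm.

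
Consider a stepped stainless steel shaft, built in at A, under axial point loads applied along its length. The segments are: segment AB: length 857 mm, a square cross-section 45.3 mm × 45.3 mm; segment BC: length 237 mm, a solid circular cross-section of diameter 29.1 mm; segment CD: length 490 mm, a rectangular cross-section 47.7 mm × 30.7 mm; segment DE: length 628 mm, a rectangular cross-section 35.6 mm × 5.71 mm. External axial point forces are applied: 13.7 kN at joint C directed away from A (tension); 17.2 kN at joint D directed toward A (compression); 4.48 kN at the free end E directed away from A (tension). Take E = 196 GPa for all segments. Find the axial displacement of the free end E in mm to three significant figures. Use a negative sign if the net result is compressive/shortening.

0.0528 mm

Internal axial forces (sectioning from the free end, tension +): N_DE = 4.48 kN, N_CD = -12.72 kN, N_BC = 0.98 kN, N_AB = 0.98 kN.
A_AB = 2052 mm².
A_BC = 665.1 mm².
A_CD = 1464 mm².
A_DE = 203.3 mm².
δ_AB = 980·857/(2052·196000) = 0.002088 mm
δ_BC = 980·237/(665.1·196000) = 0.001782 mm
δ_CD = -12720·490/(1464·196000) = -0.02172 mm
δ_DE = 4480·628/(203.3·196000) = 0.07061 mm
δ = Σδ_i = 0.05277 mm.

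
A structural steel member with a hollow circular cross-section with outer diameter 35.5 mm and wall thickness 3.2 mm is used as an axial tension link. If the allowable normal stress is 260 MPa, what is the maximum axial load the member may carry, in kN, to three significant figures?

84.4 kN

A = 324.7 mm².
P_max = σ_allow · A = 260 · 324.7 = 84430 N = 84.43 kN.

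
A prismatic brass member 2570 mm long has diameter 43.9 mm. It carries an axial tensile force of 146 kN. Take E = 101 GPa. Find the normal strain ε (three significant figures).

A = 1514 mm².
σ = N/A = 96.46 MPa; ε = σ/E = 96.46/101000 = 9.550e-04.

9.55e-04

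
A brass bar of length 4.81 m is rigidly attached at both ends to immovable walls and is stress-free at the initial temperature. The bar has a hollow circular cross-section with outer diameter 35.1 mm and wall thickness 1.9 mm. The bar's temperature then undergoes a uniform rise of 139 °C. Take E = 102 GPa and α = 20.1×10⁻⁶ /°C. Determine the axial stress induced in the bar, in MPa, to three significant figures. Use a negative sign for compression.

Free thermal expansion αLΔT = 20.1e-6 · 4810 · 139 = 13.44 mm.
The walls impose strain ε = −(13.44)/4810 = -2.7939e-03; σ = Eε = 102000 · -2.7939e-03 = -285 MPa.

-285 MPa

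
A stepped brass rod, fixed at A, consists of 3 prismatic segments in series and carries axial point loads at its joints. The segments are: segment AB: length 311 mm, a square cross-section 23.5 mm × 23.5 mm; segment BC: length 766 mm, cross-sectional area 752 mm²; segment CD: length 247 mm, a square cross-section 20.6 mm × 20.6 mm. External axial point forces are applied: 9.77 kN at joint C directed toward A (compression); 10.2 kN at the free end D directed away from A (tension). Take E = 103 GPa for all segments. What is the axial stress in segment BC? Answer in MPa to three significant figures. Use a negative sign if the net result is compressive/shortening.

0.572 MPa

Internal axial forces (sectioning from the free end, tension +): N_CD = 10.2 kN, N_BC = 0.43 kN, N_AB = 0.43 kN.
σ_BC = N_BC/A_BC = 430/752 = 0.5718 MPa.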